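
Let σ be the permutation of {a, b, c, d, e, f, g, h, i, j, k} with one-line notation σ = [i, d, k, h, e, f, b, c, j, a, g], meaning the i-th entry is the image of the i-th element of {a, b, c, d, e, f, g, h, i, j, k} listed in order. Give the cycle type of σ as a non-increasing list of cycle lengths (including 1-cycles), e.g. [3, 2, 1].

[6, 3, 1, 1]

The disjoint cycles are (a i j)(b d h c k g)(e)(f), with lengths 6, 3, 1, 1 in non-increasing order.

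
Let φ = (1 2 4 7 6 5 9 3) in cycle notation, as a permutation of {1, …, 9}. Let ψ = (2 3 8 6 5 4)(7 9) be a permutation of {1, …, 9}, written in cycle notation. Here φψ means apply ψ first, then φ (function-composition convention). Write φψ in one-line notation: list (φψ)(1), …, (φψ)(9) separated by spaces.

2 1 8 4 7 9 3 5 6

(φψ)(x) = φ(ψ(x)). Computing each image: φ(ψ(1)) = φ(1) = 2, φ(ψ(2)) = φ(3) = 1, φ(ψ(3)) = φ(8) = 8, φ(ψ(4)) = φ(2) = 4, φ(ψ(5)) = φ(4) = 7, φ(ψ(6)) = φ(5) = 9, φ(ψ(7)) = φ(9) = 3, φ(ψ(8)) = φ(6) = 5, φ(ψ(9)) = φ(7) = 6.
Hence φψ = [2 1 8 4 7 9 3 5 6].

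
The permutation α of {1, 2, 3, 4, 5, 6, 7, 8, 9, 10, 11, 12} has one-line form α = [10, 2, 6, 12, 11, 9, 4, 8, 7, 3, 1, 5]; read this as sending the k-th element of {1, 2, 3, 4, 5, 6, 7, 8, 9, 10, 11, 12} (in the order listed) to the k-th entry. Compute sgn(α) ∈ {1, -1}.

In disjoint-cycle form the cycle lengths are 10, 1, 1.
A cycle is odd iff its length is even; α has 1 even-length cycle, so sgn(α) = (−1)^1 and α is odd.

-1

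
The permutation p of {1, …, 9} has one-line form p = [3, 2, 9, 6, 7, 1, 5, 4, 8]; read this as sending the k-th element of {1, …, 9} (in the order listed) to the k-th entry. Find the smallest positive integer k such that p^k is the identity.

6

Decomposing into disjoint cycles gives cycle lengths 6, 2, 1.
The order of p is the least common multiple of its cycle lengths: lcm(6, 2) = 6.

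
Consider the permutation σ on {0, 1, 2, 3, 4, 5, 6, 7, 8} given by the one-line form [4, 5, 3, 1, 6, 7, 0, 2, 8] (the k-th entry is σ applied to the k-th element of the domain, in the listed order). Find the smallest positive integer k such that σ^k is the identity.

15

Decomposing into disjoint cycles gives cycle lengths 5, 3, 1.
The order is lcm(5, 3) = 15.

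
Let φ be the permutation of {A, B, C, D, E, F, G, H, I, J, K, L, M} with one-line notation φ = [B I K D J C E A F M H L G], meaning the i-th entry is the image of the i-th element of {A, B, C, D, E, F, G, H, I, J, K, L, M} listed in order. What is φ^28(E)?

Tracing E → J → … returns to E after 4 steps, so E lies in a 4-cycle (E J M G).
Powers repeat with period 4 on this cycle, and 28 mod 4 = 0, so φ^28(E) = φ^0(E).
So φ^28(E) = E.

E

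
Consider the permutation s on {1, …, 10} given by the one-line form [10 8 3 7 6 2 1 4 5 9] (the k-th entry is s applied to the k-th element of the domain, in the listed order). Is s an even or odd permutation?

even

In disjoint-cycle form the cycle lengths are 9, 1.
A cycle of length ℓ contributes ℓ−1 transpositions, so s is a product of 8 transpositions — even.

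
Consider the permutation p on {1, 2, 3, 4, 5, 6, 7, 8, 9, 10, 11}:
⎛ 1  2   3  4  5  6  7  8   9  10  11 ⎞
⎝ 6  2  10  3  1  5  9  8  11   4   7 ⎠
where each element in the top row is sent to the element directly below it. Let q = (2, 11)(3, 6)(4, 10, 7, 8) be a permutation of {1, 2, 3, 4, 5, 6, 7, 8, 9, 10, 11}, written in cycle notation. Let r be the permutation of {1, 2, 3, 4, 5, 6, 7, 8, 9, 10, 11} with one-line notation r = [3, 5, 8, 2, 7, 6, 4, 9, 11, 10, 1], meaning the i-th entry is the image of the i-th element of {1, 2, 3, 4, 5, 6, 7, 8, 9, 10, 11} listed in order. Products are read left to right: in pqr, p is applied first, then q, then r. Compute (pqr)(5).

3

(pqr)(5) = r(q(p(5))). p(5) = 1, then q(1) = 1, then r(1) = 3, so the result is 3.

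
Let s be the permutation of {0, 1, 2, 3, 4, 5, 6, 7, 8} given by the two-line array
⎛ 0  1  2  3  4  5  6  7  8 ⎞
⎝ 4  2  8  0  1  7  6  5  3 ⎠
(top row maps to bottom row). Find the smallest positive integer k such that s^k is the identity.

Decomposing into disjoint cycles gives cycle lengths 6, 2, 1.
The order is lcm(6, 2) = 6.

6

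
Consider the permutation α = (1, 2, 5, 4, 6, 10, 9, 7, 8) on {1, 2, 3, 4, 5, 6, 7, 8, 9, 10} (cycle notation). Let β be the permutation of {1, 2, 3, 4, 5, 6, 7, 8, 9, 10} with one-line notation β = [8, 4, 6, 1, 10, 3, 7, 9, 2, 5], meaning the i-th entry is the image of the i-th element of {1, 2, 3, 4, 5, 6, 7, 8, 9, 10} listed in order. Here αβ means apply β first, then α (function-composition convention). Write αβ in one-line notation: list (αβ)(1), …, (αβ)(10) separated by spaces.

Chase each element through β then α: 1 → 8 → 1; 2 → 4 → 6; 3 → 6 → 10; 4 → 1 → 2; 5 → 10 → 9; 6 → 3 → 3; 7 → 7 → 8; 8 → 9 → 7; 9 → 2 → 5; 10 → 5 → 4.
Collecting the images, αβ = [1 6 10 2 9 3 8 7 5 4].

1 6 10 2 9 3 8 7 5 4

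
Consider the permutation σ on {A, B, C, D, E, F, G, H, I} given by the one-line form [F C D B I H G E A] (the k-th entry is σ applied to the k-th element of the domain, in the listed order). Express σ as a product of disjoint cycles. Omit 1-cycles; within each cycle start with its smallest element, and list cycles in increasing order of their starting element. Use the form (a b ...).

(A F H E I)(B C D)

From A: A → F → H → E → I → A, closing the cycle (A F H E I).
Repeating from the next unused element and collecting all non-trivial cycles gives (A F H E I)(B C D).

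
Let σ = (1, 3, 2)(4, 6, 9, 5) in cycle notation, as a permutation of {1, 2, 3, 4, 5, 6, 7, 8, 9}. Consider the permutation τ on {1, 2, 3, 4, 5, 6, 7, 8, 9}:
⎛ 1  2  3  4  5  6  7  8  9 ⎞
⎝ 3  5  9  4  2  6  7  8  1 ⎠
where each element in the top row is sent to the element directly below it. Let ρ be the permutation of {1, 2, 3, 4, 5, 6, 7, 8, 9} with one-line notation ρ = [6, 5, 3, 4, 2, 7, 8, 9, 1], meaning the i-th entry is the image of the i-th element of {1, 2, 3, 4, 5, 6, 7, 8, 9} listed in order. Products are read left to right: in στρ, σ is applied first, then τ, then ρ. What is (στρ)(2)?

3

Apply the permutations in order: σ(2) = 1, then τ(1) = 3, then ρ(3) = 3. So (στρ)(2) = 3.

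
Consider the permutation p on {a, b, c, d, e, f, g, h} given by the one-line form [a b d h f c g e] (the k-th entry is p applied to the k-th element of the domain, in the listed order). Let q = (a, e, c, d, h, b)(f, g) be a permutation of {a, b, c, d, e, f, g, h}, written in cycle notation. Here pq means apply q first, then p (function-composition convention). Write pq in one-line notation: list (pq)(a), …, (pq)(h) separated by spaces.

(pq)(x) = p(q(x)). Computing each image: p(q(a)) = p(e) = f, p(q(b)) = p(a) = a, p(q(c)) = p(d) = h, p(q(d)) = p(h) = e, p(q(e)) = p(c) = d, p(q(f)) = p(g) = g, p(q(g)) = p(f) = c, p(q(h)) = p(b) = b.
Hence pq = [f a h e d g c b].

f a h e d g c b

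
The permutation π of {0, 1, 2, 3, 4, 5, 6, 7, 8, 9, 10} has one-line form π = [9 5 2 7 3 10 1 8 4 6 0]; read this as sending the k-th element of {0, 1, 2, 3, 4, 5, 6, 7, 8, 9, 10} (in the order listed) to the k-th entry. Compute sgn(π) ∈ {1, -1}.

In disjoint-cycle form the cycle lengths are 6, 4, 1.
A cycle of length ℓ contributes ℓ−1 transpositions, so π is a product of 5 + 3 = 8 transpositions — even.

1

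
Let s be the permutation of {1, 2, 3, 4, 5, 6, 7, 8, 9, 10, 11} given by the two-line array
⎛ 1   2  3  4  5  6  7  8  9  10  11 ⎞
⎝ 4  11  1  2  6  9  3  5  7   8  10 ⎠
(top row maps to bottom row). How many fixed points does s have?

0

No element satisfies s(x) = x, so there are 0 fixed points.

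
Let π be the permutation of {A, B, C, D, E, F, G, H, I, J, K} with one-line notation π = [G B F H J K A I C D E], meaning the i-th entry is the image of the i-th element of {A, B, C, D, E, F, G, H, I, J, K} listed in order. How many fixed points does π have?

The fixed points (elements with π(x) = x) are {B}, so there is 1.

1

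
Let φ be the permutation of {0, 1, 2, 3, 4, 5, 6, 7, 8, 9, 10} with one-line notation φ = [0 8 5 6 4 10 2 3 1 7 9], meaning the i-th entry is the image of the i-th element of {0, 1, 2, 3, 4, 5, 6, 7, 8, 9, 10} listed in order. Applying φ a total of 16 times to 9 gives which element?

Tracing 9 → 7 → … returns to 9 after 7 steps, so 9 lies in a 7-cycle (2 5 10 9 7 3 6).
On a 7-cycle, φ^7 is the identity, so φ^16 = φ^2 there (16 ≡ 2 mod 7).
Stepping 2 places around the cycle: 9 → 7 → 3.

3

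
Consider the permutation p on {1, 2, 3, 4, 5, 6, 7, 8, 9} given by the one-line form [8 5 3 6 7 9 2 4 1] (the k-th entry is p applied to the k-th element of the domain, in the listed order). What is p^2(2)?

Tracing 2 → 5 → … returns to 2 after 3 steps, so 2 lies in a 3-cycle (2 5 7).
Stepping 2 places around the cycle: 2 → 5 → 7.

7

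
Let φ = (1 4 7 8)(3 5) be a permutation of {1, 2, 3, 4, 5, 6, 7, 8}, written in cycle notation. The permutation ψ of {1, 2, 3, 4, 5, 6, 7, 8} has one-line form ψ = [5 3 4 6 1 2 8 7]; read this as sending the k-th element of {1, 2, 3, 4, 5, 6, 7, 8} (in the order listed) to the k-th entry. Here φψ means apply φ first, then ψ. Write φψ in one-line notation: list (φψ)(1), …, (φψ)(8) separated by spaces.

(φψ)(x) = ψ(φ(x)). Computing each image: ψ(φ(1)) = ψ(4) = 6, ψ(φ(2)) = ψ(2) = 3, ψ(φ(3)) = ψ(5) = 1, ψ(φ(4)) = ψ(7) = 8, ψ(φ(5)) = ψ(3) = 4, ψ(φ(6)) = ψ(6) = 2, ψ(φ(7)) = ψ(8) = 7, ψ(φ(8)) = ψ(1) = 5.
Hence φψ = [6 3 1 8 4 2 7 5].

6 3 1 8 4 2 7 5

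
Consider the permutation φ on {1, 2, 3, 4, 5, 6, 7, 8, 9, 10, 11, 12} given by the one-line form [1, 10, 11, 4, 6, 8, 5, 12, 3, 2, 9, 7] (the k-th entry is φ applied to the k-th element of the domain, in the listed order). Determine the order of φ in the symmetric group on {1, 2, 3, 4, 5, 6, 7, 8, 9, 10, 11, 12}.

Decomposing into disjoint cycles gives cycle lengths 5, 3, 2, 1, 1.
The order is lcm(5, 3, 2) = 30.

30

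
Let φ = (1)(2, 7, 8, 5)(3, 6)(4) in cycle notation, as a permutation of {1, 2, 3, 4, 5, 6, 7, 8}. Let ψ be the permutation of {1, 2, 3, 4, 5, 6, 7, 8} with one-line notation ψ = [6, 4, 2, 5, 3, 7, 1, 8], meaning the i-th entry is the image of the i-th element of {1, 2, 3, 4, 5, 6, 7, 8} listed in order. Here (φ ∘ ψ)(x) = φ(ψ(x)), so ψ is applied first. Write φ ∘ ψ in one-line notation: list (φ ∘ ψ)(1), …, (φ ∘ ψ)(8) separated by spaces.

(φ ∘ ψ)(x) = φ(ψ(x)). Computing each image: φ(ψ(1)) = φ(6) = 3, φ(ψ(2)) = φ(4) = 4, φ(ψ(3)) = φ(2) = 7, φ(ψ(4)) = φ(5) = 2, φ(ψ(5)) = φ(3) = 6, φ(ψ(6)) = φ(7) = 8, φ(ψ(7)) = φ(1) = 1, φ(ψ(8)) = φ(8) = 5.
Hence φ ∘ ψ = [3 4 7 2 6 8 1 5].

3 4 7 2 6 8 1 5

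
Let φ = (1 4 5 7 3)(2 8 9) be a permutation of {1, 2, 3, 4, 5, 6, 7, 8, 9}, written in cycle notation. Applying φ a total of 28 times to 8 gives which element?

9

8 lies in the 3-cycle (2 8 9).
Since the cycle has length 3, φ^28 acts on it the same as φ^1 (28 mod 3 = 1).
Advancing 1 step from 8: 8 → 9.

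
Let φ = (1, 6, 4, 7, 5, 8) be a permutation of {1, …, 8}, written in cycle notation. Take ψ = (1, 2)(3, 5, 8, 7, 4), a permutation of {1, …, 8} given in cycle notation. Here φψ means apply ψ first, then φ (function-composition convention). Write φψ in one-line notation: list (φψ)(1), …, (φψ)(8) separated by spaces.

For each element, apply ψ then φ: 1 → 2 → 2; 2 → 1 → 6; 3 → 5 → 8; 4 → 3 → 3; 5 → 8 → 1; 6 → 6 → 4; 7 → 4 → 7; 8 → 7 → 5.
Collecting the images, φψ = [2 6 8 3 1 4 7 5].

2 6 8 3 1 4 7 5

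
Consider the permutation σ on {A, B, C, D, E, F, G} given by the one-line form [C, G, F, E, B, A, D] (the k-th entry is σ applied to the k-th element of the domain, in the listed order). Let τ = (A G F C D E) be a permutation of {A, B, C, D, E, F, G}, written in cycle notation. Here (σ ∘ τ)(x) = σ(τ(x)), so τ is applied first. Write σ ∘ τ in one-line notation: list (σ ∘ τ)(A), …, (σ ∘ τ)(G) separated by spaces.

For each element, apply τ then σ: A → G → D; B → B → G; C → D → E; D → E → B; E → A → C; F → C → F; G → F → A.
Collecting the images, σ ∘ τ = [D G E B C F A].

D G E B C F A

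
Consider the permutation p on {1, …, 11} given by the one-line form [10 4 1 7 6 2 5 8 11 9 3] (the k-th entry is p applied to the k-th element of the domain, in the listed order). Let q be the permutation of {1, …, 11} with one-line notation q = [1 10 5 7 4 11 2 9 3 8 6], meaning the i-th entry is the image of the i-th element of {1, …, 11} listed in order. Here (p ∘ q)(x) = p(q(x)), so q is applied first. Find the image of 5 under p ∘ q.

First apply q: q(5) = 4, then p(4) = 7. Thus (p ∘ q)(5) = 7.

7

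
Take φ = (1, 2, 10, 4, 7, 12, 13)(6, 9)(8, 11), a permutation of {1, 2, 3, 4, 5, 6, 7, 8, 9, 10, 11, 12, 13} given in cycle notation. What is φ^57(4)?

4 lies in the 7-cycle (1, 2, 10, 4, 7, 12, 13).
On a 7-cycle, φ^7 is the identity, so φ^57 = φ^1 there (57 ≡ 1 mod 7).
Advancing 1 step from 4: 4 → 7.

7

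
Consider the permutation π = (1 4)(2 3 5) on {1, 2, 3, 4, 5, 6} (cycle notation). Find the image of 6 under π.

6

6 does not appear in any cycle of π, so it is a fixed point: π(6) = 6.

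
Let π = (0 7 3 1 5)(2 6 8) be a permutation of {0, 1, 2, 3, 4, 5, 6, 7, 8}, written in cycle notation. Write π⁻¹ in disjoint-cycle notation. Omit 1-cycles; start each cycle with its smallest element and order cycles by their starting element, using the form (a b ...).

Inverting a permutation written in cycle notation just reverses the order within every cycle.
Reversing each cycle of π and rotating so the smallest element leads gives (0 5 1 3 7)(2 8 6).

(0 5 1 3 7)(2 8 6)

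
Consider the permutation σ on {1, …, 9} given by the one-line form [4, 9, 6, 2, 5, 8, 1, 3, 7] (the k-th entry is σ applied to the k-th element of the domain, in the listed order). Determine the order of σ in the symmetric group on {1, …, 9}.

Writing σ as disjoint cycles, the cycle lengths are 5, 3, 1.
The order is lcm(5, 3) = 15.

15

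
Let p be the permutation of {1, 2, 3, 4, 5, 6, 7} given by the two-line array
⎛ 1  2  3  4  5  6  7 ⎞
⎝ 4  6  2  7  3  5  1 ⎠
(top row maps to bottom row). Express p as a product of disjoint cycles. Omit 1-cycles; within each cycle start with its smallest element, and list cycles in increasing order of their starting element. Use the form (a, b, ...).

From 1: 1 → 4 → 7 → 1, closing the cycle (1, 4, 7).
Continuing from each remaining unvisited element yields (1, 4, 7)(2, 6, 5, 3).

(1, 4, 7)(2, 6, 5, 3)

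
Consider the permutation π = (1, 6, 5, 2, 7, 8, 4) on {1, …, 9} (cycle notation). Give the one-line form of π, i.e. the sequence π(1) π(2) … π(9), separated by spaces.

Each element maps to the next entry in its cycle (wrapping to the front): 1→6, 2→7, 3→3, 4→1, 5→2, 6→5, 7→8, 8→4, 9→9.
So the one-line form is 6 7 3 1 2 5 8 4 9.

6 7 3 1 2 5 8 4 9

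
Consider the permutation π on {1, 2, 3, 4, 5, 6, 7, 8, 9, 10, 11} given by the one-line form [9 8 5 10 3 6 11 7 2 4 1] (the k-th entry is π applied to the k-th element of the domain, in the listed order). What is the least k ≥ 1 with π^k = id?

Writing π as disjoint cycles, the cycle lengths are 6, 2, 2, 1.
The order is lcm(6, 2, 2) = 6.

6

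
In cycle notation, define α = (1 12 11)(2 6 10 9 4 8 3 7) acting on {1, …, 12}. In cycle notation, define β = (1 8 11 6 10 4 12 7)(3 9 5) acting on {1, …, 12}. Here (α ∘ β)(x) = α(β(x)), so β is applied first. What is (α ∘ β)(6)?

First apply β: β(6) = 10, then α(10) = 9. Thus (α ∘ β)(6) = 9.

9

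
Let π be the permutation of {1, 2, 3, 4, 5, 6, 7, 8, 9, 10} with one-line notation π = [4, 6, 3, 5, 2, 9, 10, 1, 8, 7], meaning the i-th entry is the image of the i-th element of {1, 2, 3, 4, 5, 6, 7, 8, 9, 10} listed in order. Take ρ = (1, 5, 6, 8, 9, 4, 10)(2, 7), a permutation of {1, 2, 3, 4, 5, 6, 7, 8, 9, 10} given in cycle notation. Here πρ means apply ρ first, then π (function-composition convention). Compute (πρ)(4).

ρ(4) = 10, then π(10) = 7; composing gives (πρ)(4) = 7.

7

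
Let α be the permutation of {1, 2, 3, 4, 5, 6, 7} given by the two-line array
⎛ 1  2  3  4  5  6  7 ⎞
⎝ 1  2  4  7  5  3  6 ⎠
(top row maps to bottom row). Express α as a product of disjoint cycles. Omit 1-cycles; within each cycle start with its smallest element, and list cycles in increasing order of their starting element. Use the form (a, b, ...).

(3, 4, 7, 6)

From 3: 3 → 4 → 7 → 6 → 3, closing the cycle (3, 4, 7, 6).
Repeating from the next unused element and collecting all non-trivial cycles gives (3, 4, 7, 6).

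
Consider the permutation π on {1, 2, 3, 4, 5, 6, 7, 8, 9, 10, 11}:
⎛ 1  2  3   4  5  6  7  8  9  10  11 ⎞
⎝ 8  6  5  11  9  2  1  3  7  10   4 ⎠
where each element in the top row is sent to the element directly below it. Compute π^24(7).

7

Tracing 7 → 1 → … returns to 7 after 6 steps, so 7 lies in a 6-cycle (1, 8, 3, 5, 9, 7).
On a 6-cycle, π^6 is the identity, so π^24 = π^0 there (24 ≡ 0 mod 6).
So π^24(7) = 7.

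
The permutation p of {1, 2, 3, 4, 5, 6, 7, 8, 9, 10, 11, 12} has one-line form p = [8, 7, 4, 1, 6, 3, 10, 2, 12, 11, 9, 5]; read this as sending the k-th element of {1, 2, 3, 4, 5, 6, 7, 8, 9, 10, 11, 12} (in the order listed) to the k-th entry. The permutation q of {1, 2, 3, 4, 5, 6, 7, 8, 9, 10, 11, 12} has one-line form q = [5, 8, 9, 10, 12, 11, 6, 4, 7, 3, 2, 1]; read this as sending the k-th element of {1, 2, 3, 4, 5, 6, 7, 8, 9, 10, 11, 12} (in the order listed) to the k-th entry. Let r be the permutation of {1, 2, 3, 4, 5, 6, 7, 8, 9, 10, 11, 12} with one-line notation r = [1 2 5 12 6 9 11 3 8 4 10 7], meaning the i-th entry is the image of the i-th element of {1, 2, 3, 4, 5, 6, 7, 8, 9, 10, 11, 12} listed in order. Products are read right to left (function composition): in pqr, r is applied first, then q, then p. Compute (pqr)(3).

Chase 3: r(3) = 5; q(5) = 12; p(12) = 5. Hence (pqr)(3) = 5.

5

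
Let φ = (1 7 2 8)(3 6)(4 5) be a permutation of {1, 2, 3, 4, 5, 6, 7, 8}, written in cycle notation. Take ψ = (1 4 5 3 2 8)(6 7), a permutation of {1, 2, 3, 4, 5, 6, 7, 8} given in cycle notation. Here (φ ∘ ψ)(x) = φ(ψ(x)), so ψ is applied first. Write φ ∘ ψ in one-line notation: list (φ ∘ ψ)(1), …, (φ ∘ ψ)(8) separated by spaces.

5 1 8 4 6 2 3 7

For each element, apply ψ then φ: 1 → 4 → 5; 2 → 8 → 1; 3 → 2 → 8; 4 → 5 → 4; 5 → 3 → 6; 6 → 7 → 2; 7 → 6 → 3; 8 → 1 → 7.
Collecting the images, φ ∘ ψ = [5 1 8 4 6 2 3 7].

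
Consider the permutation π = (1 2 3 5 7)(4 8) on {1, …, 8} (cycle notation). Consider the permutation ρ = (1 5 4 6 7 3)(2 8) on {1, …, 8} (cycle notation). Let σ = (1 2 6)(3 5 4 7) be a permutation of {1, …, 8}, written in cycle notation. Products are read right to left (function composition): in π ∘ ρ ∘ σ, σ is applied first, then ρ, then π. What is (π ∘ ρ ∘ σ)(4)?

5

(π ∘ ρ ∘ σ)(4) = π(ρ(σ(4))). σ(4) = 7, then ρ(7) = 3, then π(3) = 5, so the result is 5.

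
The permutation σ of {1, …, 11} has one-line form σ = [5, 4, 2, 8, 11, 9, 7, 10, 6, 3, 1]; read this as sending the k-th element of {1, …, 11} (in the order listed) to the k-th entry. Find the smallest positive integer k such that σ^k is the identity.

Writing σ as disjoint cycles, the cycle lengths are 5, 3, 2, 1.
Since disjoint cycles commute, ord(σ) = lcm(5, 3, 2) = 30.

30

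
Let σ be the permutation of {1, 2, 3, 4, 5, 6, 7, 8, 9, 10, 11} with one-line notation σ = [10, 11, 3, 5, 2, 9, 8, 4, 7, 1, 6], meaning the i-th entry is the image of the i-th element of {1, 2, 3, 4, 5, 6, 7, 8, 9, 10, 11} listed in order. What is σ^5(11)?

Tracing 11 → 6 → … returns to 11 after 8 steps, so 11 lies in an 8-cycle (2, 11, 6, 9, 7, 8, 4, 5).
Stepping 5 places around the cycle: 11 → 6 → 9 → 7 → 8 → 4.

4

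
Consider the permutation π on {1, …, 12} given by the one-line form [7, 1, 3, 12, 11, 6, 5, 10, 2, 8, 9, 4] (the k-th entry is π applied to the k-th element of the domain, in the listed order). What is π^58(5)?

1

Tracing 5 → 11 → … returns to 5 after 6 steps, so 5 lies in a 6-cycle (1 7 5 11 9 2).
On a 6-cycle, π^6 is the identity, so π^58 = π^4 there (58 ≡ 4 mod 6).
Stepping 4 places around the cycle: 5 → 11 → 9 → 2 → 1.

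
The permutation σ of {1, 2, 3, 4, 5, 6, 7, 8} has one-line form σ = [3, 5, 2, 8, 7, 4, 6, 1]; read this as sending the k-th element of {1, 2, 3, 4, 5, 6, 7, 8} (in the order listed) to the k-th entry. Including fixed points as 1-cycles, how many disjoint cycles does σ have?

The cycle decomposition is (1 3 2 5 7 6 4 8), which has 1 cycle (counting 1-cycles).

1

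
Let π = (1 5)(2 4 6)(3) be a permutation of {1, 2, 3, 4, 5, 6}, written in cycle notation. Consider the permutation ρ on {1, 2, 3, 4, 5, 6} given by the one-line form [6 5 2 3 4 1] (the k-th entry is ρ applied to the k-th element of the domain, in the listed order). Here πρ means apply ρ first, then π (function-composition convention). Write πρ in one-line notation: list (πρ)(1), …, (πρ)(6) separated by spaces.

2 1 4 3 6 5

For each element, apply ρ then π: 1 → 6 → 2; 2 → 5 → 1; 3 → 2 → 4; 4 → 3 → 3; 5 → 4 → 6; 6 → 1 → 5.
Collecting the images, πρ = [2 1 4 3 6 5].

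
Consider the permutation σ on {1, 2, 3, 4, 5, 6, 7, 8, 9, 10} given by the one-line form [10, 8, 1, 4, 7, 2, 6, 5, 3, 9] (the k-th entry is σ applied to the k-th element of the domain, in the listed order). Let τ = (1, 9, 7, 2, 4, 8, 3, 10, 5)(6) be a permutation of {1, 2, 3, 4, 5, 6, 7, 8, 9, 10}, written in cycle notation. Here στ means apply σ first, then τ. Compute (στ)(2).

3

σ(2) = 8, then τ(8) = 3; composing gives (στ)(2) = 3.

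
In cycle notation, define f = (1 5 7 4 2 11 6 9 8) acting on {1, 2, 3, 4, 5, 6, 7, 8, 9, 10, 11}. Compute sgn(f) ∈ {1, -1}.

1

The cycle lengths are 9, 1, 1.
A cycle is odd iff its length is even; f has 0 even-length cycles, so sgn(f) = (−1)^0 and f is even.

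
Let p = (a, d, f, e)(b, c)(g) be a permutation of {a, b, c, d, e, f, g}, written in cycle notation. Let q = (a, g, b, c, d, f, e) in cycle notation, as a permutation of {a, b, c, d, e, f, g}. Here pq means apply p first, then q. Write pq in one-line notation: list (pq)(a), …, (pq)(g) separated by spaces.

f d c e g a b

Chase each element through p then q: a → d → f; b → c → d; c → b → c; d → f → e; e → a → g; f → e → a; g → g → b.
Collecting the images, pq = [f d c e g a b].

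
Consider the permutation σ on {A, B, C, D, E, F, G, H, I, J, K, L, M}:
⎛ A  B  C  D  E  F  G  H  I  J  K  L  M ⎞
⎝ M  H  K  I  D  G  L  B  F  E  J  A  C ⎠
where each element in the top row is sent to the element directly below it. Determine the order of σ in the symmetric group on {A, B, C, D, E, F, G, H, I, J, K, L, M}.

The disjoint-cycle form of σ has cycle lengths 11, 2.
Since disjoint cycles commute, ord(σ) = lcm(11, 2) = 22.

22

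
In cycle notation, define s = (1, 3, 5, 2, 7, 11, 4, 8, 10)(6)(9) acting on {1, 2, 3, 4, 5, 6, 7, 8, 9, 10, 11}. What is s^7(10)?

10 lies in the 9-cycle (1, 3, 5, 2, 7, 11, 4, 8, 10).
Stepping 7 places around the cycle: 10 → 1 → 3 → 5 → 2 → 7 → 11 → 4.

4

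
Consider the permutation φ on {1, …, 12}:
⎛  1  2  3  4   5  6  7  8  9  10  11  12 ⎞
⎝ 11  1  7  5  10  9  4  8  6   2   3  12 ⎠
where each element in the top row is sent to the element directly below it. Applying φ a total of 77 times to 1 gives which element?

Tracing 1 → 11 → … returns to 1 after 8 steps, so 1 lies in an 8-cycle (1, 11, 3, 7, 4, 5, 10, 2).
Since the cycle has length 8, φ^77 acts on it the same as φ^5 (77 mod 8 = 5).
Advancing 5 steps from 1: 1 → 11 → 3 → 7 → 4 → 5.

5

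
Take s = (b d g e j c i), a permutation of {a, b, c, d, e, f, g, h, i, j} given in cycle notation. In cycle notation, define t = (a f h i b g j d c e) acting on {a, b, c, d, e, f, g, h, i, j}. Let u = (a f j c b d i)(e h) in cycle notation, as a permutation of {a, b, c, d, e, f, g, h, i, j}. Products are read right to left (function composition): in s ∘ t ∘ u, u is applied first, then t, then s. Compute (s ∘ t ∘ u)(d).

(s ∘ t ∘ u)(d) = s(t(u(d))). u(d) = i, then t(i) = b, then s(b) = d, so the result is d.

d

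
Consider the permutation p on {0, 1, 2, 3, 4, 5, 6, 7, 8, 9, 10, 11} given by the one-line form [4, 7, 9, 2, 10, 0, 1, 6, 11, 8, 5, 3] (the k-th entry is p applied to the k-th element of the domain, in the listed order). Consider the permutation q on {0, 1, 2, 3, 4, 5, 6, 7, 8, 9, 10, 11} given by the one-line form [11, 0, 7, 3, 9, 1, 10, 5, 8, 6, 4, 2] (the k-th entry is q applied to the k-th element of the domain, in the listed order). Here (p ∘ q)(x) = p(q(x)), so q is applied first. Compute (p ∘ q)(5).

7

q(5) = 1, then p(1) = 7; composing gives (p ∘ q)(5) = 7.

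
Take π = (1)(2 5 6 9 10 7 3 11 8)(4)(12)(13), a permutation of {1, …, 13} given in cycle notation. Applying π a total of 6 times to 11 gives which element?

10

11 lies in the 9-cycle (2 5 6 9 10 7 3 11 8).
Stepping 6 places around the cycle: 11 → 8 → 2 → 5 → 6 → 9 → 10.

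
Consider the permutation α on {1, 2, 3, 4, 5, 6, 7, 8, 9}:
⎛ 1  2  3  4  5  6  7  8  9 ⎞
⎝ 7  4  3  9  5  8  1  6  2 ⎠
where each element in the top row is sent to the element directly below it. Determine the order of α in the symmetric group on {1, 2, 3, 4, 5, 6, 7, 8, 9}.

Decomposing into disjoint cycles gives cycle lengths 3, 2, 2, 1, 1.
The order is lcm(3, 2, 2) = 6.

6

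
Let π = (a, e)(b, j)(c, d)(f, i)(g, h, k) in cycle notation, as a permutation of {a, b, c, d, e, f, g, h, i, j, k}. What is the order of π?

6

The cycle type of π is (3, 2, 2, 2, 2).
The order is lcm(3, 2, 2, 2, 2) = 6.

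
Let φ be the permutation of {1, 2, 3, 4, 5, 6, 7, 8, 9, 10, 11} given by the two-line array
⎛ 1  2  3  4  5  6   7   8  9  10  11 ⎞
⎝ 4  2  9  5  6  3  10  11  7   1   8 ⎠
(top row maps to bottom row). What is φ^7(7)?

9

Tracing 7 → 10 → … returns to 7 after 8 steps, so 7 lies in an 8-cycle (1 4 5 6 3 9 7 10).
Stepping 7 places around the cycle: 7 → 10 → 1 → 4 → 5 → 6 → 3 → 9.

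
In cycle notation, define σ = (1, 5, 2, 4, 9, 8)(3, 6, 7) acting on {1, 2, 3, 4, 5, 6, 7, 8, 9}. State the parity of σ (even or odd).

odd

The cycle lengths are 6, 3.
A cycle of length ℓ contributes ℓ−1 transpositions, so σ is a product of 5 + 2 = 7 transpositions — odd.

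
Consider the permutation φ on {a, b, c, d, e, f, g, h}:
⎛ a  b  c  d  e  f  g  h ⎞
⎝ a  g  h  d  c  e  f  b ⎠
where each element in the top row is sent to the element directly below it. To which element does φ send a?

a

The entry below a in the array is a, so φ(a) = a.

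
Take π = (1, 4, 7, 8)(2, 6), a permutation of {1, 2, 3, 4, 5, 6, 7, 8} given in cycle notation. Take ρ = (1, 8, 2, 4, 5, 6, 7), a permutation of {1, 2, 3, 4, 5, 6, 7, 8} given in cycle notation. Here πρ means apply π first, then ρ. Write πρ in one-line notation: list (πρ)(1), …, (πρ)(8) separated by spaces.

5 7 3 1 6 4 2 8

For each element, apply π then ρ: 1 → 4 → 5; 2 → 6 → 7; 3 → 3 → 3; 4 → 7 → 1; 5 → 5 → 6; 6 → 2 → 4; 7 → 8 → 2; 8 → 1 → 8.
So πρ in one-line form is 5 7 3 1 6 4 2 8.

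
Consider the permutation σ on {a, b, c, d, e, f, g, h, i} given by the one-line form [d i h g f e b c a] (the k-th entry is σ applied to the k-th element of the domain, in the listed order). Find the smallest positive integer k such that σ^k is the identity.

10

Decomposing into disjoint cycles gives cycle lengths 5, 2, 2.
The order of σ is the least common multiple of its cycle lengths: lcm(5, 2, 2) = 10.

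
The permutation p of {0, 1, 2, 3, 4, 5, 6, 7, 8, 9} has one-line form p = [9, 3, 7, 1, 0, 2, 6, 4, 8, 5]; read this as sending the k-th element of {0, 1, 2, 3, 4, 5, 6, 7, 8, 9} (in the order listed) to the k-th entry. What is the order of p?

6

The disjoint-cycle form of p has cycle lengths 6, 2, 1, 1.
Since disjoint cycles commute, ord(p) = lcm(6, 2) = 6.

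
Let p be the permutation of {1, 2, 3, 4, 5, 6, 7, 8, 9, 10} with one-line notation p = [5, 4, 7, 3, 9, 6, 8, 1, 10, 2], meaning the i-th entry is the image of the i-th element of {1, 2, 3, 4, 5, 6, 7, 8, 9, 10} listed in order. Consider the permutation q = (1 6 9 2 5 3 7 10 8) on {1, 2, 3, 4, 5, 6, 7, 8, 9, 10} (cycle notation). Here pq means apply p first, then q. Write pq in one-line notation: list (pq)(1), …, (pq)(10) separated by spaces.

For each element, apply p then q: 1 → 5 → 3; 2 → 4 → 4; 3 → 7 → 10; 4 → 3 → 7; 5 → 9 → 2; 6 → 6 → 9; 7 → 8 → 1; 8 → 1 → 6; 9 → 10 → 8; 10 → 2 → 5.
So pq in one-line form is 3 4 10 7 2 9 1 6 8 5.

3 4 10 7 2 9 1 6 8 5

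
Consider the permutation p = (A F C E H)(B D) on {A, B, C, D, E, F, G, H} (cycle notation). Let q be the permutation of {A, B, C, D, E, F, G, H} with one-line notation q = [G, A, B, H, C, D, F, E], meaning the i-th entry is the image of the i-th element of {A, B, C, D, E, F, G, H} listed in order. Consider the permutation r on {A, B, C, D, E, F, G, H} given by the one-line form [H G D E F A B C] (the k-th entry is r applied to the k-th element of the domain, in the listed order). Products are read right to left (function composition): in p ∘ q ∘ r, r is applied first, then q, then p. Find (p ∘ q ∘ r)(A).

Chase A: r(A) = H; q(H) = E; p(E) = H. Hence (p ∘ q ∘ r)(A) = H.

H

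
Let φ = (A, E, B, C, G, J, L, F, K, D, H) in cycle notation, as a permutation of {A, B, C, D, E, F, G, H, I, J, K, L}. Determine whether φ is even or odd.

The cycle lengths are 11, 1.
A cycle is odd iff its length is even; φ has 0 even-length cycles, so sgn(φ) = (−1)^0 and φ is even.

even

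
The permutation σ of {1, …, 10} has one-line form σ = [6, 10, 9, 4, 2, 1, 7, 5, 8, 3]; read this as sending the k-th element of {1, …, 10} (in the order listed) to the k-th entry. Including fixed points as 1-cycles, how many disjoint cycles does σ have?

4

The cycle decomposition is (1 6)(2 10 3 9 8 5)(4)(7), which has 4 cycles (counting 1-cycles).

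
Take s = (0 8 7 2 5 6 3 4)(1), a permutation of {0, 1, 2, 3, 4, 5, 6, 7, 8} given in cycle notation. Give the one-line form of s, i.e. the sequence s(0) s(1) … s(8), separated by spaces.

8 1 5 4 0 6 3 2 7

Image by image: 0↦8, 1↦1, 2↦5, 3↦4, 4↦0, 5↦6, 6↦3, 7↦2, 8↦7.
So the one-line form is 8 1 5 4 0 6 3 2 7.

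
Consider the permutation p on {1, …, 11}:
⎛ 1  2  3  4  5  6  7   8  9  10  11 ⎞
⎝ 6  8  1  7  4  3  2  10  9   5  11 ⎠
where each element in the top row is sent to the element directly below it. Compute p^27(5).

Tracing 5 → 4 → … returns to 5 after 6 steps, so 5 lies in a 6-cycle (2, 8, 10, 5, 4, 7).
On a 6-cycle, p^6 is the identity, so p^27 = p^3 there (27 ≡ 3 mod 6).
Advancing 3 steps from 5: 5 → 4 → 7 → 2.

2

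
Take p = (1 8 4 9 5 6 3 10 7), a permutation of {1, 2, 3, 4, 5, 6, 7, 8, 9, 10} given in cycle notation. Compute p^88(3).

3 lies in the 9-cycle (1 8 4 9 5 6 3 10 7).
On a 9-cycle, p^9 is the identity, so p^88 = p^7 there (88 ≡ 7 mod 9).
Advancing 7 steps from 3: 3 → 10 → 7 → 1 → 8 → 4 → 9 → 5.

5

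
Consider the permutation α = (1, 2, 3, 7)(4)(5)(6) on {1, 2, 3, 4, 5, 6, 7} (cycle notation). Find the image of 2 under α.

3

In the cycle (1, 2, 3, 7), 2 is followed by 3, so α(2) = 3.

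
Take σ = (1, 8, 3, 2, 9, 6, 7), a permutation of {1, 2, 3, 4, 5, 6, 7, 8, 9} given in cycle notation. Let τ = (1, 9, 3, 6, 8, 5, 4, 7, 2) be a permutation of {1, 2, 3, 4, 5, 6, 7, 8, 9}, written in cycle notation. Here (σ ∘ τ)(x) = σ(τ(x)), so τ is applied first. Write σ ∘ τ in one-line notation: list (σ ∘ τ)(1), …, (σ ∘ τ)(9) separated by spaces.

6 8 7 1 4 3 9 5 2

Chase each element through τ then σ: 1 → 9 → 6; 2 → 1 → 8; 3 → 6 → 7; 4 → 7 → 1; 5 → 4 → 4; 6 → 8 → 3; 7 → 2 → 9; 8 → 5 → 5; 9 → 3 → 2.
So σ ∘ τ in one-line form is 6 8 7 1 4 3 9 5 2.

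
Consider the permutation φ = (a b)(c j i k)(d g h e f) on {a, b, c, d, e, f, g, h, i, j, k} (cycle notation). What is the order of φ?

The cycle type of φ is (5, 4, 2).
Since disjoint cycles commute, ord(φ) = lcm(5, 4, 2) = 20.

20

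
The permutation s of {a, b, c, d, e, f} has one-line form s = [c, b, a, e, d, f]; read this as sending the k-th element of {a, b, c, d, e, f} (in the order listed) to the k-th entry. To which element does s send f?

f is element number 6 of the domain, and entry number 6 of the one-line form is f, so s(f) = f.

f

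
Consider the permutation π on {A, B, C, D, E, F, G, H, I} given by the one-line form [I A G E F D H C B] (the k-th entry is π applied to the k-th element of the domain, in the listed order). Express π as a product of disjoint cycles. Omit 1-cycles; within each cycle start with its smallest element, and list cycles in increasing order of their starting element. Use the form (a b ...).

(A I B)(C G H)(D E F)

Iterating π from A gives A → I → B → A; that is the 3-cycle (A I B).
Continuing from each remaining unvisited element yields (A I B)(C G H)(D E F).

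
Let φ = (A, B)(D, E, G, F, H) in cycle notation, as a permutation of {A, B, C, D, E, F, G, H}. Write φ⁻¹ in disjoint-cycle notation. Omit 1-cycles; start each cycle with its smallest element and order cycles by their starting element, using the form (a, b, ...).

If φ sends a → b within a cycle, φ⁻¹ sends b → a; equivalently, reverse each cycle.
Reversing each cycle of φ and rotating so the smallest element leads gives (A, B)(D, H, F, G, E).

(A, B)(D, H, F, G, E)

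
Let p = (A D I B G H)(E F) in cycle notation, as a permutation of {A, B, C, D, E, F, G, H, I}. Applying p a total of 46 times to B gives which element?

B lies in the 6-cycle (A D I B G H).
Since the cycle has length 6, p^46 acts on it the same as p^4 (46 mod 6 = 4).
Stepping 4 places around the cycle: B → G → H → A → D.

D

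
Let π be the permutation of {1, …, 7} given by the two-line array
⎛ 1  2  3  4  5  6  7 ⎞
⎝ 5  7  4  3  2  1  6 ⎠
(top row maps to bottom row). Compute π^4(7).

2

Tracing 7 → 6 → … returns to 7 after 5 steps, so 7 lies in a 5-cycle (1, 5, 2, 7, 6).
Advancing 4 steps from 7: 7 → 6 → 1 → 5 → 2.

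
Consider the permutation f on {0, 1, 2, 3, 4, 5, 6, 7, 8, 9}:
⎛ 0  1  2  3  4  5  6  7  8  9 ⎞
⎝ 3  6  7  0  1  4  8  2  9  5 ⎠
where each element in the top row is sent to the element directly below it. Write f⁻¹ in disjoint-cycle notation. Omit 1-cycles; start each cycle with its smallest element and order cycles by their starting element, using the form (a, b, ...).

The cycle decomposition of f is (0, 3)(1, 6, 8, 9, 5, 4)(2, 7).
Reversing each cycle (and rotating so the smallest element leads) gives f⁻¹ = (0, 3)(1, 4, 5, 9, 8, 6)(2, 7).

(0, 3)(1, 4, 5, 9, 8, 6)(2, 7)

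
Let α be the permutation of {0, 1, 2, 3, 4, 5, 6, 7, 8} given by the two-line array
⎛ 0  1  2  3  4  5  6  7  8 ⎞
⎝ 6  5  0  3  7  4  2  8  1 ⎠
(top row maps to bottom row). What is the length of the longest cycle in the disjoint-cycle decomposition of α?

5

Decomposing into disjoint cycles gives (0, 6, 2)(1, 5, 4, 7, 8); the longest has length 5.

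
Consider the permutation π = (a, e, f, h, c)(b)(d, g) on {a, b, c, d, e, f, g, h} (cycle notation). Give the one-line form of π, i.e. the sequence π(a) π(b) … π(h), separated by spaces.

Image by image: a→e, b→b, c→a, d→g, e→f, f→h, g→d, h→c.
Listing these in domain order gives e b a g f h d c.

e b a g f h d c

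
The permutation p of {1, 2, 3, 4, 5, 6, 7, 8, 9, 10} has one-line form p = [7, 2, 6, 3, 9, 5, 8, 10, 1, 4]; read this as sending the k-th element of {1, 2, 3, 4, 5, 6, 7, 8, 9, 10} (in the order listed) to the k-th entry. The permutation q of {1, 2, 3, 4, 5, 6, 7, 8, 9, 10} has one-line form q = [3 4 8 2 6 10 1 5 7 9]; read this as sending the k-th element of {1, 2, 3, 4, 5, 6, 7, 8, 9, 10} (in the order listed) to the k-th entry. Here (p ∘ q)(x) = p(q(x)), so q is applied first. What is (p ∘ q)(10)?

1

First apply q: q(10) = 9, then p(9) = 1. Thus (p ∘ q)(10) = 1.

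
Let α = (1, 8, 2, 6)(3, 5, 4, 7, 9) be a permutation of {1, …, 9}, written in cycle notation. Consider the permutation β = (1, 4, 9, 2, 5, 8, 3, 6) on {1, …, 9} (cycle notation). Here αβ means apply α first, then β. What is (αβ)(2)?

First apply α: α(2) = 6, then β(6) = 1. Thus (αβ)(2) = 1.

1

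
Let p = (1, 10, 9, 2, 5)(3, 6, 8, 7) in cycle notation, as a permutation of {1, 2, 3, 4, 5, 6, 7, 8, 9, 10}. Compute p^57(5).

5 lies in the 5-cycle (1, 10, 9, 2, 5).
Powers repeat with period 5 on this cycle, and 57 mod 5 = 2, so p^57(5) = p^2(5).
Advancing 2 steps from 5: 5 → 1 → 10.

10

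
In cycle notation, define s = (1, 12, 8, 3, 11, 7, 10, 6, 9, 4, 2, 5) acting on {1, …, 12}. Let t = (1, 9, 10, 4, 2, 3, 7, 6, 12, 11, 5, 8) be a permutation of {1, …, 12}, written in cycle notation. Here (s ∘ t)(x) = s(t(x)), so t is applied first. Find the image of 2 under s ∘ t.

t(2) = 3, then s(3) = 11; composing gives (s ∘ t)(2) = 11.

11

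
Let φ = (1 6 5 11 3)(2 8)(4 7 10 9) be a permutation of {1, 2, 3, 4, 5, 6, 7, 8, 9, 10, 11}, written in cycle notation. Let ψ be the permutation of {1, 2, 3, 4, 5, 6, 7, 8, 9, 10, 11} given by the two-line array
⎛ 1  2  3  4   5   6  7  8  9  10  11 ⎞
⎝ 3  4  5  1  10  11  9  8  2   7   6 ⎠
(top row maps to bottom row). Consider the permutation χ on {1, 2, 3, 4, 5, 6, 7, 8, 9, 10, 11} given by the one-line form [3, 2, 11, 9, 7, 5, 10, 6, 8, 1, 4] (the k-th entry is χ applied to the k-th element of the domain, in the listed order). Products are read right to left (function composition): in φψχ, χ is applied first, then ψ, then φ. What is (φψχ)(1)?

Chase 1: χ(1) = 3; ψ(3) = 5; φ(5) = 11. Hence (φψχ)(1) = 11.

11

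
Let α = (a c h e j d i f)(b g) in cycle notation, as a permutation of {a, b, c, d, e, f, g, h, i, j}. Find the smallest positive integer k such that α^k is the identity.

8

The disjoint cycles have lengths 8, 2.
Since disjoint cycles commute, ord(α) = lcm(8, 2) = 8.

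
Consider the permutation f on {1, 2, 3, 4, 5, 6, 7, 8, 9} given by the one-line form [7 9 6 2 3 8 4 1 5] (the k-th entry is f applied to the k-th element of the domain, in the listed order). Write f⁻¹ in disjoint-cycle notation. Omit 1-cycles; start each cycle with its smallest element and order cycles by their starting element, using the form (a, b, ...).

(1, 8, 6, 3, 5, 9, 2, 4, 7)

The cycle decomposition of f is (1, 7, 4, 2, 9, 5, 3, 6, 8).
Reversing each cycle (and rotating so the smallest element leads) gives f⁻¹ = (1, 8, 6, 3, 5, 9, 2, 4, 7).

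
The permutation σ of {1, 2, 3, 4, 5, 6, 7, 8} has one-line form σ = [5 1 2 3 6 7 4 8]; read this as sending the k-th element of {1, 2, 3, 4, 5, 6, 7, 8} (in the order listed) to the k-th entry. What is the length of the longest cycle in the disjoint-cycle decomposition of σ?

7

Decomposing into disjoint cycles gives (1 5 6 7 4 3 2); the longest has length 7.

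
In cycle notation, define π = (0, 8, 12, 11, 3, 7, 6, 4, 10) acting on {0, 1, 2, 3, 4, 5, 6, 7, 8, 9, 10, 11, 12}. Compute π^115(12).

0

12 lies in the 9-cycle (0, 8, 12, 11, 3, 7, 6, 4, 10).
Powers repeat with period 9 on this cycle, and 115 mod 9 = 7, so π^115(12) = π^7(12).
Stepping 7 places around the cycle: 12 → 11 → 3 → 7 → 6 → 4 → 10 → 0.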